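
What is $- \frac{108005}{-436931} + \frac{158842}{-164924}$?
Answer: $- \frac{25795188641}{36030204122} \approx -0.71593$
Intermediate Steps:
$- \frac{108005}{-436931} + \frac{158842}{-164924} = \left(-108005\right) \left(- \frac{1}{436931}\right) + 158842 \left(- \frac{1}{164924}\right) = \frac{108005}{436931} - \frac{79421}{82462} = - \frac{25795188641}{36030204122}$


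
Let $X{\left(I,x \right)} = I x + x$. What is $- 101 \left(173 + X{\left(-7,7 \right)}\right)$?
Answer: $-13231$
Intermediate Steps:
$X{\left(I,x \right)} = x + I x$
$- 101 \left(173 + X{\left(-7,7 \right)}\right) = - 101 \left(173 + 7 \left(1 - 7\right)\right) = - 101 \left(173 + 7 \left(-6\right)\right) = - 101 \left(173 - 42\right) = \left(-101\right) 131 = -13231$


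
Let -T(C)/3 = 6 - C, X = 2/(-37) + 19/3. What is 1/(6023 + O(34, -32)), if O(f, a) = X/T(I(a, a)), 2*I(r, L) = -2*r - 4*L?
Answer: 29970/180510007 ≈ 0.00016603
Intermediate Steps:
I(r, L) = -r - 2*L (I(r, L) = (-2*r - 4*L)/2 = (-4*L - 2*r)/2 = -r - 2*L)
X = 697/111 (X = 2*(-1/37) + 19*(1/3) = -2/37 + 19/3 = 697/111 ≈ 6.2793)
T(C) = -18 + 3*C (T(C) = -3*(6 - C) = -18 + 3*C)
O(f, a) = 697/(111*(-18 - 9*a)) (O(f, a) = 697/(111*(-18 + 3*(-a - 2*a))) = 697/(111*(-18 + 3*(-3*a))) = 697/(111*(-18 - 9*a)))
1/(6023 + O(34, -32)) = 1/(6023 + 697/(999*(-2 - 1*(-32)))) = 1/(6023 + 697/(999*(-2 + 32))) = 1/(6023 + (697/999)/30) = 1/(6023 + (697/999)*(1/30)) = 1/(6023 + 697/29970) = 1/(180510007/29970) = 29970/180510007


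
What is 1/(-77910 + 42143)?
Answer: -1/35767 ≈ -2.7959e-5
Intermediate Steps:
1/(-77910 + 42143) = 1/(-35767) = -1/35767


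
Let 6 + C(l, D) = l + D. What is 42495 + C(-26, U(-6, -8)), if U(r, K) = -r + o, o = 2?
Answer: 42471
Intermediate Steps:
U(r, K) = 2 - r (U(r, K) = -r + 2 = 2 - r)
C(l, D) = -6 + D + l (C(l, D) = -6 + (l + D) = -6 + (D + l) = -6 + D + l)
42495 + C(-26, U(-6, -8)) = 42495 + (-6 + (2 - 1*(-6)) - 26) = 42495 + (-6 + (2 + 6) - 26) = 42495 + (-6 + 8 - 26) = 42495 - 24 = 42471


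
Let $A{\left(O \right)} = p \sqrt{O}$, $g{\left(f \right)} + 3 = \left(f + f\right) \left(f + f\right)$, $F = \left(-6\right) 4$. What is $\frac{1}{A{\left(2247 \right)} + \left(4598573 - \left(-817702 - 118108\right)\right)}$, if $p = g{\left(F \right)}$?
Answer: $\frac{5534383}{30617498222242} - \frac{2301 \sqrt{2247}}{30617498222242} \approx 1.772 \cdot 10^{-7}$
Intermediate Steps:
$F = -24$
$g{\left(f \right)} = -3 + 4 f^{2}$ ($g{\left(f \right)} = -3 + \left(f + f\right) \left(f + f\right) = -3 + 2 f 2 f = -3 + 4 f^{2}$)
$p = 2301$ ($p = -3 + 4 \left(-24\right)^{2} = -3 + 4 \cdot 576 = -3 + 2304 = 2301$)
$A{\left(O \right)} = 2301 \sqrt{O}$
$\frac{1}{A{\left(2247 \right)} + \left(4598573 - \left(-817702 - 118108\right)\right)} = \frac{1}{2301 \sqrt{2247} + \left(4598573 - \left(-817702 - 118108\right)\right)} = \frac{1}{2301 \sqrt{2247} + \left(4598573 - -935810\right)} = \frac{1}{2301 \sqrt{2247} + \left(4598573 + 935810\right)} = \frac{1}{2301 \sqrt{2247} + 5534383} = \frac{1}{5534383 + 2301 \sqrt{2247}}$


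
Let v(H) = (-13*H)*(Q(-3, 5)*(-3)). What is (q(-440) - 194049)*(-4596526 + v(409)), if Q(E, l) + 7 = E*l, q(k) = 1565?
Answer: 952304580832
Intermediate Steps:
Q(E, l) = -7 + E*l
v(H) = -858*H (v(H) = (-13*H)*((-7 - 3*5)*(-3)) = (-13*H)*((-7 - 15)*(-3)) = (-13*H)*(-22*(-3)) = -13*H*66 = -858*H)
(q(-440) - 194049)*(-4596526 + v(409)) = (1565 - 194049)*(-4596526 - 858*409) = -192484*(-4596526 - 350922) = -192484*(-4947448) = 952304580832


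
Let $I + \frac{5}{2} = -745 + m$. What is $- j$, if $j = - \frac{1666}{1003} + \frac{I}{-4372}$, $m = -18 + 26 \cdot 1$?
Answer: $\frac{769651}{515896} \approx 1.4919$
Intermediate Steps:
$m = 8$ ($m = -18 + 26 = 8$)
$I = - \frac{1479}{2}$ ($I = - \frac{5}{2} + \left(-745 + 8\right) = - \frac{5}{2} - 737 = - \frac{1479}{2} \approx -739.5$)
$j = - \frac{769651}{515896}$ ($j = - \frac{1666}{1003} - \frac{1479}{2 \left(-4372\right)} = \left(-1666\right) \frac{1}{1003} - - \frac{1479}{8744} = - \frac{98}{59} + \frac{1479}{8744} = - \frac{769651}{515896} \approx -1.4919$)
$- j = \left(-1\right) \left(- \frac{769651}{515896}\right) = \frac{769651}{515896}$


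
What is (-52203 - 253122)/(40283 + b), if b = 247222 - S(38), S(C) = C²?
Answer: -305325/286061 ≈ -1.0673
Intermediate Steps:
b = 245778 (b = 247222 - 1*38² = 247222 - 1*1444 = 247222 - 1444 = 245778)
(-52203 - 253122)/(40283 + b) = (-52203 - 253122)/(40283 + 245778) = -305325/286061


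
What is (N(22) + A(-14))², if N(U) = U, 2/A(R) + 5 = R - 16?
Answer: 589824/1225 ≈ 481.49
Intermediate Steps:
A(R) = 2/(-21 + R) (A(R) = 2/(-5 + (R - 16)) = 2/(-5 + (-16 + R)) = 2/(-21 + R))
(N(22) + A(-14))² = (22 + 2/(-21 - 14))² = (22 + 2/(-35))² = (22 + 2*(-1/35))² = (22 - 2/35)² = (768/35)² = 589824/1225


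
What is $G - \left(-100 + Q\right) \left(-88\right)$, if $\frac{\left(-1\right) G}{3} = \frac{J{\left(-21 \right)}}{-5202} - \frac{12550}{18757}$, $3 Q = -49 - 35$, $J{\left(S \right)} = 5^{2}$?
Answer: $- \frac{366291768407}{32524638} \approx -11262.0$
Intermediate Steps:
$J{\left(S \right)} = 25$
$Q = -28$ ($Q = \frac{-49 - 35}{3} = \frac{1}{3} \left(-84\right) = -28$)
$G = \frac{65754025}{32524638}$ ($G = - 3 \left(\frac{25}{-5202} - \frac{12550}{18757}\right) = - 3 \left(25 \left(- \frac{1}{5202}\right) - \frac{12550}{18757}\right) = - 3 \left(- \frac{25}{5202} - \frac{12550}{18757}\right) = \left(-3\right) \left(- \frac{65754025}{97573914}\right) = \frac{65754025}{32524638} \approx 2.0217$)
$G - \left(-100 + Q\right) \left(-88\right) = \frac{65754025}{32524638} - \left(-100 - 28\right) \left(-88\right) = \frac{65754025}{32524638} - \left(-128\right) \left(-88\right) = \frac{65754025}{32524638} - 11264 = - \frac{366291768407}{32524638}$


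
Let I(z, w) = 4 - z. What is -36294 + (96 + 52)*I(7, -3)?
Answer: -36738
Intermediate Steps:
-36294 + (96 + 52)*I(7, -3) = -36294 + (96 + 52)*(4 - 1*7) = -36294 + 148*(4 - 7) = -36294 + 148*(-3) = -36294 - 444 = -36738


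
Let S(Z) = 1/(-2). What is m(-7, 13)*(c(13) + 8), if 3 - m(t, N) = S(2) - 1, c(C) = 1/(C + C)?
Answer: 1881/52 ≈ 36.173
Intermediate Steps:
S(Z) = -½
c(C) = 1/(2*C)
m(t, N) = 9/2 (m(t, N) = 3 - (-½ - 1) = 3 - 1*(-3/2) = 3 + 3/2 = 9/2)
m(-7, 13)*(c(13) + 8) = 9*((½)/13 + 8)/2 = 9*((½)*(1/13) + 8)/2 = 9*(1/26 + 8)/2 = (9/2)*(209/26) = 1881/52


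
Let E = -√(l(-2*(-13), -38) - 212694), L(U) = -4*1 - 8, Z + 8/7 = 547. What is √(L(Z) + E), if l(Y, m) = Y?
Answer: √(-12 - 2*I*√53167) ≈ 14.989 - 15.384*I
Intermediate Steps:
Z = 3821/7 (Z = -8/7 + 547 = 3821/7 ≈ 545.86)
L(U) = -12 (L(U) = -4 - 8 = -12)
E = -2*I*√53167 (E = -√(-2*(-13) - 212694) = -√(26 - 212694) = -√(-212668) = -2*I*√53167 ≈ -461.16*I)
√(L(Z) + E) = √(-12 - 2*I*√53167)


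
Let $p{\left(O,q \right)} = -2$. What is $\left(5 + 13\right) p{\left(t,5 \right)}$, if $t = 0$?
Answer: $-36$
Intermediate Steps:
$\left(5 + 13\right) p{\left(t,5 \right)} = \left(5 + 13\right) \left(-2\right) = 18 \left(-2\right) = -36$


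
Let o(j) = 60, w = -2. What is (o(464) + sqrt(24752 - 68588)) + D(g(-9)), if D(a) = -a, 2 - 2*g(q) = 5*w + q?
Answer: 99/2 + 2*I*sqrt(10959) ≈ 49.5 + 209.37*I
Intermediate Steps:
g(q) = 6 - q/2 (g(q) = 1 - (5*(-2) + q)/2 = 1 - (-10 + q)/2 = 1 + (5 - q/2) = 6 - q/2)
(o(464) + sqrt(24752 - 68588)) + D(g(-9)) = (60 + sqrt(24752 - 68588)) - (6 - 1/2*(-9)) = (60 + sqrt(-43836)) - (6 + 9/2) = (60 + 2*I*sqrt(10959)) - 1*21/2 = (60 + 2*I*sqrt(10959)) - 21/2 = 99/2 + 2*I*sqrt(10959)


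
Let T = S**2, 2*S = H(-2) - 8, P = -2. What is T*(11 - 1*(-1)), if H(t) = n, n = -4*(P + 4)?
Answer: 768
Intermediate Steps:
n = -8 (n = -4*(-2 + 4) = -4*2 = -8)
H(t) = -8
S = -8 (S = (-8 - 8)/2 = (1/2)*(-16) = -8)
T = 64 (T = (-8)**2 = 64)
T*(11 - 1*(-1)) = 64*(11 - 1*(-1)) = 64*(11 + 1) = 64*12 = 768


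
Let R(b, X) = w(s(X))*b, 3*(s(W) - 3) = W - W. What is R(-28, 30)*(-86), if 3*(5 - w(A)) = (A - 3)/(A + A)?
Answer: 12040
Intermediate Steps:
s(W) = 3 (s(W) = 3 + (W - W)/3 = 3 + (1/3)*0 = 3 + 0 = 3)
w(A) = 5 - (-3 + A)/(6*A) (w(A) = 5 - (A - 3)/(3*(A + A)) = 5 - (-3 + A)/(3*(2*A)) = 5 - (-3 + A)*1/(2*A)/3 = 5 - (-3 + A)/(6*A))
R(b, X) = 5*b (R(b, X) = ((1/6)*(3 + 29*3)/3)*b = ((1/6)*(1/3)*(3 + 87))*b = ((1/6)*(1/3)*90)*b = 5*b)
R(-28, 30)*(-86) = (5*(-28))*(-86) = -140*(-86) = 12040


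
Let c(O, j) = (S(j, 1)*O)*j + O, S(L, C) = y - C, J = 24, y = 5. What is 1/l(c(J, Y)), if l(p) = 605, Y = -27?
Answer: 1/605 ≈ 0.0016529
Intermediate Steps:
S(L, C) = 5 - C
c(O, j) = O + 4*O*j (c(O, j) = ((5 - 1*1)*O)*j + O = ((5 - 1)*O)*j + O = (4*O)*j + O = 4*O*j + O = O + 4*O*j)
1/l(c(J, Y)) = 1/605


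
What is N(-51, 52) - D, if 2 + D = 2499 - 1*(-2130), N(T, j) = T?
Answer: -4678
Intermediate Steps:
D = 4627 (D = -2 + (2499 - 1*(-2130)) = -2 + (2499 + 2130) = -2 + 4629 = 4627)
N(-51, 52) - D = -51 - 1*4627 = -51 - 4627 = -4678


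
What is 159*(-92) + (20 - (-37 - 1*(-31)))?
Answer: -14602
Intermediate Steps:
159*(-92) + (20 - (-37 - 1*(-31))) = -14628 + (20 - (-37 + 31)) = -14628 + (20 - 1*(-6)) = -14628 + (20 + 6) = -14628 + 26 = -14602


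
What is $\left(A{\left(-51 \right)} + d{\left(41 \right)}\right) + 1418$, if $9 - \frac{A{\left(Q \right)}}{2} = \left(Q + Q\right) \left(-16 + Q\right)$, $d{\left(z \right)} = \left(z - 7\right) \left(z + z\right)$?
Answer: $-9444$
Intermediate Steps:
$d{\left(z \right)} = 2 z \left(-7 + z\right)$ ($d{\left(z \right)} = \left(-7 + z\right) 2 z = 2 z \left(-7 + z\right)$)
$A{\left(Q \right)} = 18 - 4 Q \left(-16 + Q\right)$ ($A{\left(Q \right)} = 18 - 2 \left(Q + Q\right) \left(-16 + Q\right) = 18 - 2 \cdot 2 Q \left(-16 + Q\right) = 18 - 4 Q \left(-16 + Q\right)$)
$\left(A{\left(-51 \right)} + d{\left(41 \right)}\right) + 1418 = \left(\left(18 - 4 \left(-51\right)^{2} + 64 \left(-51\right)\right) + 2 \cdot 41 \left(-7 + 41\right)\right) + 1418 = \left(\left(18 - 10404 - 3264\right) + 2 \cdot 41 \cdot 34\right) + 1418 = \left(\left(18 - 10404 - 3264\right) + 2788\right) + 1418 = \left(-13650 + 2788\right) + 1418 = -10862 + 1418 = -9444$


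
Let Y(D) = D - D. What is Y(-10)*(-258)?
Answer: 0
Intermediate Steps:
Y(D) = 0
Y(-10)*(-258) = 0*(-258) = 0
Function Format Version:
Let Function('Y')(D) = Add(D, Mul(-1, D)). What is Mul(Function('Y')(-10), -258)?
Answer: 0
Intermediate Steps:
Function('Y')(D) = 0
Mul(Function('Y')(-10), -258) = Mul(0, -258) = 0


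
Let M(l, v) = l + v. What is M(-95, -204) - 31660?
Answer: -31959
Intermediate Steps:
M(-95, -204) - 31660 = (-95 - 204) - 31660 = -299 - 31660 = -31959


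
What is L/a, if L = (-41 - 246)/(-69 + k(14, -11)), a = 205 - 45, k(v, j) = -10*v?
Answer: 287/33440 ≈ 0.0085825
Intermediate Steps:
a = 160
L = 287/209 (L = (-41 - 246)/(-69 - 10*14) = -287/(-69 - 140) = -287/(-209) = -287*(-1/209) = 287/209 ≈ 1.3732)
L/a = (287/209)/160 = (287/209)*(1/160) = 287/33440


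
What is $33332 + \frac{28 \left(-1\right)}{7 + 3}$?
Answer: $\frac{166646}{5} \approx 33329.0$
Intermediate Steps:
$33332 + \frac{28 \left(-1\right)}{7 + 3} = 33332 - \frac{28}{10} = 33332 - \frac{14}{5} = \frac{166646}{5}$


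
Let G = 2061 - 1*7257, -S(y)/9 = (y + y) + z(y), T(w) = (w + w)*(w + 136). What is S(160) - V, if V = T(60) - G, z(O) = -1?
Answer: -31587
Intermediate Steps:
T(w) = 2*w*(136 + w) (T(w) = (2*w)*(136 + w) = 2*w*(136 + w))
S(y) = 9 - 18*y (S(y) = -9*((y + y) - 1) = -9*(2*y - 1) = -9*(-1 + 2*y) = 9 - 18*y)
G = -5196 (G = 2061 - 7257 = -5196)
V = 28716 (V = 2*60*(136 + 60) - 1*(-5196) = 2*60*196 + 5196 = 23520 + 5196 = 28716)
S(160) - V = (9 - 18*160) - 1*28716 = (9 - 2880) - 28716 = -2871 - 28716 = -31587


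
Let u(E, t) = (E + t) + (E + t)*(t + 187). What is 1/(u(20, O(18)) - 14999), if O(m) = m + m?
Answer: -1/2455 ≈ -0.00040733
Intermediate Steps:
O(m) = 2*m
u(E, t) = E + t + (187 + t)*(E + t) (u(E, t) = (E + t) + (E + t)*(187 + t) = (E + t) + (187 + t)*(E + t) = E + t + (187 + t)*(E + t))
1/(u(20, O(18)) - 14999) = 1/(((2*18)² + 188*20 + 188*(2*18) + 20*(2*18)) - 14999) = 1/((36² + 3760 + 188*36 + 20*36) - 14999) = 1/((1296 + 3760 + 6768 + 720) - 14999) = 1/(12544 - 14999) = 1/(-2455) = -1/2455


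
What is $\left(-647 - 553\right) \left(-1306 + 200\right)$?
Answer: $1327200$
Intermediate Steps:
$\left(-647 - 553\right) \left(-1306 + 200\right) = \left(-647 - 553\right) \left(-1106\right) = \left(-1200\right) \left(-1106\right) = 1327200$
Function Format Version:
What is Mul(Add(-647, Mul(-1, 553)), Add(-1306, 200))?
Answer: 1327200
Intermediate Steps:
Mul(Add(-647, Mul(-1, 553)), Add(-1306, 200)) = Mul(Add(-647, -553), -1106) = Mul(-1200, -1106) = 1327200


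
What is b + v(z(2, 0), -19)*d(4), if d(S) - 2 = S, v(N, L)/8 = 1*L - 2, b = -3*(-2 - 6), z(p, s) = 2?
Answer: -984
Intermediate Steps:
b = 24 (b = -3*(-8) = 24)
v(N, L) = -16 + 8*L (v(N, L) = 8*(1*L - 2) = 8*(L - 2) = 8*(-2 + L) = -16 + 8*L)
d(S) = 2 + S
b + v(z(2, 0), -19)*d(4) = 24 + (-16 + 8*(-19))*(2 + 4) = 24 + (-16 - 152)*6 = 24 - 168*6 = 24 - 1008 = -984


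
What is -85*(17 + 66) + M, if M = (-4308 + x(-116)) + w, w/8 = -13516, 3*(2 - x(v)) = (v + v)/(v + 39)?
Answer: -27602191/231 ≈ -1.1949e+5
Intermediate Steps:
x(v) = 2 - 2*v/(3*(39 + v)) (x(v) = 2 - (v + v)/(3*(v + 39)) = 2 - 2*v/(3*(39 + v)))
w = -108128 (w = 8*(-13516) = -108128)
M = -25972486/231 (M = (-4308 + 2*(117 + 2*(-116))/(3*(39 - 116))) - 108128 = (-4308 + (2/3)*(117 - 232)/(-77)) - 108128 = (-4308 + (2/3)*(-1/77)*(-115)) - 108128 = (-4308 + 230/231) - 108128 = -994918/231 - 108128 = -25972486/231 ≈ -1.1244e+5)
-85*(17 + 66) + M = -85*(17 + 66) - 25972486/231 = -85*83 - 25972486/231 = -7055 - 25972486/231 = -27602191/231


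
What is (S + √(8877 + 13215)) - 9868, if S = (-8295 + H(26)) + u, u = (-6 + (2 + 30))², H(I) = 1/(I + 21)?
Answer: -821888/47 + 2*√5523 ≈ -17338.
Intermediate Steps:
H(I) = 1/(21 + I)
u = 676 (u = (-6 + 32)² = 26² = 676)
S = -358092/47 (S = (-8295 + 1/(21 + 26)) + 676 = (-8295 + 1/47) + 676 = -389864/47 + 676 = -358092/47 ≈ -7619.0)
(S + √(8877 + 13215)) - 9868 = (-358092/47 + √(8877 + 13215)) - 9868 = (-358092/47 + √22092) - 9868 = (-358092/47 + 2*√5523) - 9868 = -821888/47 + 2*√5523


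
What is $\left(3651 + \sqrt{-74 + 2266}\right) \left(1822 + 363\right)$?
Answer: $7977435 + 8740 \sqrt{137} \approx 8.0797 \cdot 10^{6}$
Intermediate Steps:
$\left(3651 + \sqrt{-74 + 2266}\right) \left(1822 + 363\right) = \left(3651 + \sqrt{2192}\right) 2185 = \left(3651 + 4 \sqrt{137}\right) 2185 = 7977435 + 8740 \sqrt{137}$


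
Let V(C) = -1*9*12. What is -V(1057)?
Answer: 108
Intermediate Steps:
V(C) = -108 (V(C) = -9*12 = -108)
-V(1057) = -1*(-108) = 108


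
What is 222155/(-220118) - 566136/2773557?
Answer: -82308475487/67834424414 ≈ -1.2134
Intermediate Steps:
222155/(-220118) - 566136/2773557 = 222155*(-1/220118) - 566136*1/2773557 = -222155/220118 - 62904/308173 = -82308475487/67834424414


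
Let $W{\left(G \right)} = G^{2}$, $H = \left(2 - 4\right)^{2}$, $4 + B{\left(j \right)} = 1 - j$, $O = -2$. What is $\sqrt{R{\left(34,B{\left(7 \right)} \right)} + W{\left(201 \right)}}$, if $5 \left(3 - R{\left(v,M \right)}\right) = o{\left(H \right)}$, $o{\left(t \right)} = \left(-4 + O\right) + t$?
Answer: $\frac{\sqrt{1010110}}{5} \approx 201.01$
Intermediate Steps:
$B{\left(j \right)} = -3 - j$ ($B{\left(j \right)} = -4 - \left(-1 + j\right) = -3 - j$)
$H = 4$ ($H = \left(-2\right)^{2} = 4$)
$o{\left(t \right)} = -6 + t$ ($o{\left(t \right)} = \left(-4 - 2\right) + t = -6 + t$)
$R{\left(v,M \right)} = \frac{17}{5}$ ($R{\left(v,M \right)} = 3 - \frac{-6 + 4}{5} = 3 - - \frac{2}{5} = 3 + \frac{2}{5} = \frac{17}{5}$)
$\sqrt{R{\left(34,B{\left(7 \right)} \right)} + W{\left(201 \right)}} = \sqrt{\frac{17}{5} + 201^{2}} = \sqrt{\frac{17}{5} + 40401} = \sqrt{\frac{202022}{5}} = \frac{\sqrt{1010110}}{5}$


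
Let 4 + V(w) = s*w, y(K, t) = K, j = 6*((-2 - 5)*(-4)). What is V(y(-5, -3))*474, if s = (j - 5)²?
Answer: -62970426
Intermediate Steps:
j = 168 (j = 6*(-7*(-4)) = 6*28 = 168)
s = 26569 (s = (168 - 5)² = 163² = 26569)
V(w) = -4 + 26569*w
V(y(-5, -3))*474 = (-4 + 26569*(-5))*474 = (-4 - 132845)*474 = -132849*474 = -62970426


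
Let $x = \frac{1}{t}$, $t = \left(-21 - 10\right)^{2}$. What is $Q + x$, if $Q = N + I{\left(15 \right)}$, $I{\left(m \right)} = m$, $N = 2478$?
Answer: $\frac{2395774}{961} \approx 2493.0$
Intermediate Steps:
$t = 961$ ($t = \left(-31\right)^{2} = 961$)
$Q = 2493$ ($Q = 2478 + 15 = 2493$)
$x = \frac{1}{961} \approx 0.0010406$
$Q + x = 2493 + \frac{1}{961} = \frac{2395774}{961}$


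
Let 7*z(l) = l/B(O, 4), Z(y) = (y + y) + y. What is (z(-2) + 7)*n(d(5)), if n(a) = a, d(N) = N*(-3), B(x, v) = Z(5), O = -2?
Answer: -733/7 ≈ -104.71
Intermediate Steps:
Z(y) = 3*y (Z(y) = 2*y + y = 3*y)
B(x, v) = 15 (B(x, v) = 3*5 = 15)
d(N) = -3*N
z(l) = l/105 (z(l) = (l/15)/7 = l/105)
(z(-2) + 7)*n(d(5)) = ((1/105)*(-2) + 7)*(-3*5) = (-2/105 + 7)*(-15) = (733/105)*(-15) = -733/7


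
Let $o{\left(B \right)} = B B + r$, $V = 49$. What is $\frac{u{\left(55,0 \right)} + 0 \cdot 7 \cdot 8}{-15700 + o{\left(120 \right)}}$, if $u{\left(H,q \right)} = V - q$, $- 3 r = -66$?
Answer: $- \frac{49}{1278} \approx -0.038341$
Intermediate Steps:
$r = 22$ ($r = \left(- \frac{1}{3}\right) \left(-66\right) = 22$)
$o{\left(B \right)} = 22 + B^{2}$ ($o{\left(B \right)} = B B + 22 = B^{2} + 22 = 22 + B^{2}$)
$u{\left(H,q \right)} = 49 - q$
$\frac{u{\left(55,0 \right)} + 0 \cdot 7 \cdot 8}{-15700 + o{\left(120 \right)}} = \frac{\left(49 - 0\right) + 0 \cdot 7 \cdot 8}{-15700 + \left(22 + 120^{2}\right)} = \frac{\left(49 + 0\right) + 0 \cdot 8}{-15700 + \left(22 + 14400\right)} = \frac{49 + 0}{-15700 + 14422} = \frac{49}{-1278} = 49 \left(- \frac{1}{1278}\right) = - \frac{49}{1278}$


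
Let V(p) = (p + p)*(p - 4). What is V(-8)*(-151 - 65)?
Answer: -41472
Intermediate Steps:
V(p) = 2*p*(-4 + p) (V(p) = (2*p)*(-4 + p) = 2*p*(-4 + p))
V(-8)*(-151 - 65) = (2*(-8)*(-4 - 8))*(-151 - 65) = (2*(-8)*(-12))*(-216) = 192*(-216) = -41472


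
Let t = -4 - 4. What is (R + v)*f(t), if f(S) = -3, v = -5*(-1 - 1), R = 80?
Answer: -270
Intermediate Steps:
t = -8
v = 10 (v = -5*(-2) = 10)
(R + v)*f(t) = (80 + 10)*(-3) = 90*(-3) = -270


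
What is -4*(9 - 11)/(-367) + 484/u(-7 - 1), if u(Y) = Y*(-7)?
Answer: 44295/5138 ≈ 8.6211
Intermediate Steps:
u(Y) = -7*Y
-4*(9 - 11)/(-367) + 484/u(-7 - 1) = -4*(9 - 11)/(-367) + 484/((-7*(-7 - 1))) = -4*(-2)*(-1/367) + 484/((-7*(-8))) = 8*(-1/367) + 484/56 = -8/367 + 484*(1/56) = -8/367 + 121/14 = 44295/5138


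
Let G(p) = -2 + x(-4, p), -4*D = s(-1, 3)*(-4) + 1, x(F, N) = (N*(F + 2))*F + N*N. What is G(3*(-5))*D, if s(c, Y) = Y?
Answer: 1133/4 ≈ 283.25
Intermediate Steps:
x(F, N) = N**2 + F*N*(2 + F) (x(F, N) = (N*(2 + F))*F + N**2 = F*N*(2 + F) + N**2 = N**2 + F*N*(2 + F))
D = 11/4 (D = -(3*(-4) + 1)/4 = -(-12 + 1)/4 = -1/4*(-11) = 11/4 ≈ 2.7500)
G(p) = -2 + p*(8 + p) (G(p) = -2 + p*(p + (-4)**2 + 2*(-4)) = -2 + p*(p + 16 - 8) = -2 + p*(8 + p))
G(3*(-5))*D = (-2 + (3*(-5))*(8 + 3*(-5)))*(11/4) = (-2 - 15*(8 - 15))*(11/4) = (-2 - 15*(-7))*(11/4) = (-2 + 105)*(11/4) = 103*(11/4) = 1133/4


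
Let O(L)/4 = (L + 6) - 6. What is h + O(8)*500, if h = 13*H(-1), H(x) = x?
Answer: 15987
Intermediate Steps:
O(L) = 4*L (O(L) = 4*((L + 6) - 6) = 4*((6 + L) - 6) = 4*L)
h = -13 (h = 13*(-1) = -13)
h + O(8)*500 = -13 + (4*8)*500 = -13 + 32*500 = -13 + 16000 = 15987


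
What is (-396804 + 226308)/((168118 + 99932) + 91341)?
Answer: -56832/119797 ≈ -0.47440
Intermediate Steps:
(-396804 + 226308)/((168118 + 99932) + 91341) = -170496/(268050 + 91341) = -170496/359391 = -170496*1/359391 = -56832/119797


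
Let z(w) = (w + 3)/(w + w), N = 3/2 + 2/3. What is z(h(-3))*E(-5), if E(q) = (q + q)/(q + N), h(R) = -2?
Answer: -15/17 ≈ -0.88235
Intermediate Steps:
N = 13/6 (N = 3*(½) + 2*(⅓) = 3/2 + ⅔ = 13/6 ≈ 2.1667)
z(w) = (3 + w)/(2*w) (z(w) = (3 + w)/((2*w)) = (3 + w)*(1/(2*w)) = (3 + w)/(2*w))
E(q) = 2*q/(13/6 + q) (E(q) = (q + q)/(q + 13/6) = (2*q)/(13/6 + q) = 2*q/(13/6 + q))
z(h(-3))*E(-5) = ((½)*(3 - 2)/(-2))*(12*(-5)/(13 + 6*(-5))) = ((½)*(-½)*1)*(12*(-5)/(13 - 30)) = -3*(-5)/(-17) = -3*(-5)*(-1)/17 = -¼*60/17 = -15/17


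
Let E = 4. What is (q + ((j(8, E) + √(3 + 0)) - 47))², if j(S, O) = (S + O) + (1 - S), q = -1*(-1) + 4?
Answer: (37 - √3)² ≈ 1243.8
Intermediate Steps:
q = 5 (q = 1 + 4 = 5)
j(S, O) = 1 + O (j(S, O) = (O + S) + (1 - S) = 1 + O)
(q + ((j(8, E) + √(3 + 0)) - 47))² = (5 + (((1 + 4) + √(3 + 0)) - 47))² = (5 + ((5 + √3) - 47))² = (5 + (-42 + √3))² = (-37 + √3)²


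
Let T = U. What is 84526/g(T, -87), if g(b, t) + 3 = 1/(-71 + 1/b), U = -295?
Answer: -1770481596/63133 ≈ -28044.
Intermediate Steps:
T = -295
g(b, t) = -3 + 1/(-71 + 1/b)
84526/g(T, -87) = 84526/(((3 - 214*(-295))/(-1 + 71*(-295)))) = 84526/(((3 + 63130)/(-1 - 20945))) = 84526/((63133/(-20946))) = 84526/((-1/20946*63133)) = 84526/(-63133/20946) = 84526*(-20946/63133) = -1770481596/63133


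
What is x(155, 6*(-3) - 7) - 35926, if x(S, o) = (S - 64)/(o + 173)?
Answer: -5316957/148 ≈ -35925.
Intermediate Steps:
x(S, o) = (-64 + S)/(173 + o)
x(155, 6*(-3) - 7) - 35926 = (-64 + 155)/(173 + (6*(-3) - 7)) - 35926 = 91/(173 + (-18 - 7)) - 35926 = 91/(173 - 25) - 35926 = 91/148 - 35926 = -5316957/148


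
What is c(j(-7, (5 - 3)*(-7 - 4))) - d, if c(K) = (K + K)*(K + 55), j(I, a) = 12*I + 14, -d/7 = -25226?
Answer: -174482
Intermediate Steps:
d = 176582 (d = -7*(-25226) = 176582)
j(I, a) = 14 + 12*I
c(K) = 2*K*(55 + K) (c(K) = (2*K)*(55 + K) = 2*K*(55 + K))
c(j(-7, (5 - 3)*(-7 - 4))) - d = 2*(14 + 12*(-7))*(55 + (14 + 12*(-7))) - 1*176582 = 2*(14 - 84)*(55 + (14 - 84)) - 176582 = 2*(-70)*(55 - 70) - 176582 = 2*(-70)*(-15) - 176582 = 2100 - 176582 = -174482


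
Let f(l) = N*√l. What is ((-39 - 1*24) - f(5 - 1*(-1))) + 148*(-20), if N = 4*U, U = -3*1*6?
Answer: -3023 + 72*√6 ≈ -2846.6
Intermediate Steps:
U = -18 (U = -3*6 = -18)
N = -72 (N = 4*(-18) = -72)
f(l) = -72*√l
((-39 - 1*24) - f(5 - 1*(-1))) + 148*(-20) = ((-39 - 1*24) - (-72)*√(5 - 1*(-1))) + 148*(-20) = ((-39 - 24) - (-72)*√(5 + 1)) - 2960 = (-63 - (-72)*√6) - 2960 = (-63 + 72*√6) - 2960 = -3023 + 72*√6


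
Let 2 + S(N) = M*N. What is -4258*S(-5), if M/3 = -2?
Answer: -119224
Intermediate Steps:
M = -6 (M = 3*(-2) = -6)
S(N) = -2 - 6*N
-4258*S(-5) = -4258*(-2 - 6*(-5)) = -4258*(-2 + 30) = -4258*28 = -119224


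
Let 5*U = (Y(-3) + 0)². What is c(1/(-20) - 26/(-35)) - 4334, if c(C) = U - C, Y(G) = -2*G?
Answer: -605849/140 ≈ -4327.5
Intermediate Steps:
U = 36/5 (U = (-2*(-3) + 0)²/5 = (6 + 0)²/5 = (⅕)*6² = (⅕)*36 = 36/5 ≈ 7.2000)
c(C) = 36/5 - C
c(1/(-20) - 26/(-35)) - 4334 = (36/5 - (1/(-20) - 26/(-35))) - 4334 = (36/5 - (1*(-1/20) - 26*(-1/35))) - 4334 = (36/5 - (-1/20 + 26/35)) - 4334 = (36/5 - 1*97/140) - 4334 = (36/5 - 97/140) - 4334 = 911/140 - 4334 = -605849/140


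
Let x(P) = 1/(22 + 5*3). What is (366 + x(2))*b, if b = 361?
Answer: 4889023/37 ≈ 1.3214e+5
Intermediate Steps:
x(P) = 1/37 (x(P) = 1/(22 + 15) = 1/37)
(366 + x(2))*b = (366 + 1/37)*361 = (13543/37)*361 = 4889023/37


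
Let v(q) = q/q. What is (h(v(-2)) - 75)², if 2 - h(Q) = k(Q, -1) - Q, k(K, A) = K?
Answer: 5329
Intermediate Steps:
v(q) = 1
h(Q) = 2 (h(Q) = 2 - (Q - Q) = 2 - 1*0 = 2 + 0 = 2)
(h(v(-2)) - 75)² = (2 - 75)² = (-73)² = 5329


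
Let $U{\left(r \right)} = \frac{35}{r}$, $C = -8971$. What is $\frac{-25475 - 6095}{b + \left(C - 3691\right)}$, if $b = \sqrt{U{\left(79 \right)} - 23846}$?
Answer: $\frac{6315881572}{2533531415} + \frac{18942 i \sqrt{16535569}}{2533531415} \approx 2.4929 + 0.030402 i$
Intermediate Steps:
$b = \frac{3 i \sqrt{16535569}}{79}$ ($b = \sqrt{\frac{35}{79} - 23846} = \sqrt{- \frac{1883799}{79}} = \frac{3 i \sqrt{16535569}}{79} \approx 154.42 i$)
$\frac{-25475 - 6095}{b + \left(C - 3691\right)} = \frac{-25475 - 6095}{\frac{3 i \sqrt{16535569}}{79} - 12662} = - \frac{31570}{\frac{3 i \sqrt{16535569}}{79} - 12662} = - \frac{31570}{-12662 + \frac{3 i \sqrt{16535569}}{79}}$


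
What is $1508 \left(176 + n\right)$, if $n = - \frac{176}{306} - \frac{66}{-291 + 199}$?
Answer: $\frac{934725506}{3519} \approx 2.6562 \cdot 10^{5}$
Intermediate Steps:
$n = \frac{1001}{7038}$ ($n = \left(-176\right) \frac{1}{306} - \frac{66}{-92} = - \frac{88}{153} - - \frac{33}{46} = - \frac{88}{153} + \frac{33}{46} = \frac{1001}{7038} \approx 0.14223$)
$1508 \left(176 + n\right) = 1508 \left(176 + \frac{1001}{7038}\right) = 1508 \cdot \frac{1239689}{7038} = \frac{934725506}{3519}$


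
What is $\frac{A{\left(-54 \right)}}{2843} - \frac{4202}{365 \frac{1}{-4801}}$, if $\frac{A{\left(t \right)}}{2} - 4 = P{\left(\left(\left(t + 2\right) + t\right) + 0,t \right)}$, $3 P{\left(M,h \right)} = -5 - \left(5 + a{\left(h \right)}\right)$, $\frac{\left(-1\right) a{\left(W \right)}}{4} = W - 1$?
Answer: $\frac{172062198118}{3113085} \approx 55271.0$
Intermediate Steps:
$a{\left(W \right)} = 4 - 4 W$ ($a{\left(W \right)} = - 4 \left(W - 1\right) = - 4 \left(-1 + W\right) = 4 - 4 W$)
$P{\left(M,h \right)} = - \frac{14}{3} + \frac{4 h}{3}$ ($P{\left(M,h \right)} = \frac{-5 - \left(5 - \left(-4 + 4 h\right)\right)}{3} = \frac{-5 - \left(9 - 4 h\right)}{3} = \frac{-5 + \left(-9 + 4 h\right)}{3} = \frac{-14 + 4 h}{3} = - \frac{14}{3} + \frac{4 h}{3}$)
$A{\left(t \right)} = - \frac{4}{3} + \frac{8 t}{3}$ ($A{\left(t \right)} = 8 + 2 \left(- \frac{14}{3} + \frac{4 t}{3}\right) = 8 + \left(- \frac{28}{3} + \frac{8 t}{3}\right) = - \frac{4}{3} + \frac{8 t}{3}$)
$\frac{A{\left(-54 \right)}}{2843} - \frac{4202}{365 \frac{1}{-4801}} = \frac{- \frac{4}{3} + \frac{8}{3} \left(-54\right)}{2843} - \frac{4202}{365 \frac{1}{-4801}} = \left(- \frac{4}{3} - 144\right) \frac{1}{2843} - \frac{4202}{365 \left(- \frac{1}{4801}\right)} = \left(- \frac{436}{3}\right) \frac{1}{2843} - \frac{4202}{- \frac{365}{4801}} = - \frac{436}{8529} - - \frac{20173802}{365} = - \frac{436}{8529} + \frac{20173802}{365} = \frac{172062198118}{3113085}$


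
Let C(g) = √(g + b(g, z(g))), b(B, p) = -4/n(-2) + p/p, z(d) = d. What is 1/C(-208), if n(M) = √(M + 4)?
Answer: -I/√(207 + 2*√2) ≈ -0.069035*I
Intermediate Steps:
n(M) = √(4 + M)
b(B, p) = 1 - 2*√2 (b(B, p) = -4/√(4 - 2) + p/p = -4*√2/2 + 1 = -2*√2 + 1 = 1 - 2*√2)
C(g) = √(1 + g - 2*√2) (C(g) = √(g + (1 - 2*√2)) = √(1 + g - 2*√2))
1/C(-208) = 1/(√(1 - 208 - 2*√2)) = 1/(√(-207 - 2*√2)) = (-207 - 2*√2)^(-½)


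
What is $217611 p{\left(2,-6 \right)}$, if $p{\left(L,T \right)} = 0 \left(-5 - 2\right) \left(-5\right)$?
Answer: $0$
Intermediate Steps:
$p{\left(L,T \right)} = 0$ ($p{\left(L,T \right)} = 0 \left(-7\right) \left(-5\right) = 0 \left(-5\right) = 0$)
$217611 p{\left(2,-6 \right)} = 217611 \cdot 0 = 0$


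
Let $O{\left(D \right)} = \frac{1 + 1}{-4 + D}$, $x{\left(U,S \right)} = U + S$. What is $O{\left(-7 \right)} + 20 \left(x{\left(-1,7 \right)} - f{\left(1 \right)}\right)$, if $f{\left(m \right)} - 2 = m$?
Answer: $\frac{658}{11} \approx 59.818$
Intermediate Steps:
$f{\left(m \right)} = 2 + m$
$x{\left(U,S \right)} = S + U$
$O{\left(D \right)} = \frac{2}{-4 + D}$
$O{\left(-7 \right)} + 20 \left(x{\left(-1,7 \right)} - f{\left(1 \right)}\right) = \frac{2}{-4 - 7} + 20 \left(\left(7 - 1\right) - \left(2 + 1\right)\right) = \frac{2}{-11} + 20 \left(6 - 3\right) = 2 \left(- \frac{1}{11}\right) + 20 \left(6 - 3\right) = - \frac{2}{11} + 20 \cdot 3 = - \frac{2}{11} + 60 = \frac{658}{11}$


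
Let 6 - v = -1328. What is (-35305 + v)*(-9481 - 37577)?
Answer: 1598607318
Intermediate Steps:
v = 1334 (v = 6 - 1*(-1328) = 6 + 1328 = 1334)
(-35305 + v)*(-9481 - 37577) = (-35305 + 1334)*(-9481 - 37577) = -33971*(-47058) = 1598607318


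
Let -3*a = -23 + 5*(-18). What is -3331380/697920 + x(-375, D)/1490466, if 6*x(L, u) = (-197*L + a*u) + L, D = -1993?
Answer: -372411840503/78016952304 ≈ -4.7735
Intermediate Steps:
a = 113/3 (a = -(-23 + 5*(-18))/3 = -(-23 - 90)/3 = -⅓*(-113) = 113/3 ≈ 37.667)
x(L, u) = -98*L/3 + 113*u/18 (x(L, u) = ((-197*L + 113*u/3) + L)/6 = (-196*L + 113*u/3)/6 = -98*L/3 + 113*u/18)
-3331380/697920 + x(-375, D)/1490466 = -3331380/697920 + (-98/3*(-375) + (113/18)*(-1993))/1490466 = -3331380*1/697920 + (12250 - 225209/18)*(1/1490466) = -55523/11632 - 4709/18*1/1490466 = -55523/11632 - 4709/26828388 = -372411840503/78016952304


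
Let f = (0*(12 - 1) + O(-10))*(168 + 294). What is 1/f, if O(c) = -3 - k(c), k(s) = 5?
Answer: -1/3696 ≈ -0.00027056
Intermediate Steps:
O(c) = -8 (O(c) = -3 - 1*5 = -3 - 5 = -8)
f = -3696 (f = (0*(12 - 1) - 8)*(168 + 294) = (0*11 - 8)*462 = (0 - 8)*462 = -8*462 = -3696)
1/f = 1/(-3696) = -1/3696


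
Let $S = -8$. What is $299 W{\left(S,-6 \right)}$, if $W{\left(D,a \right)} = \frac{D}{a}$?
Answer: $\frac{1196}{3} \approx 398.67$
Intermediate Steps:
$299 W{\left(S,-6 \right)} = 299 \left(- \frac{8}{-6}\right) = 299 \left(\left(-8\right) \left(- \frac{1}{6}\right)\right) = 299 \cdot \frac{4}{3} = \frac{1196}{3}$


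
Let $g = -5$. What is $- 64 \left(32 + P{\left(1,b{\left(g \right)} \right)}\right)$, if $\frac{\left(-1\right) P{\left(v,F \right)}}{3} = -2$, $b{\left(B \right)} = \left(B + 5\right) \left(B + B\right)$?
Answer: $-2432$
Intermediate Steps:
$b{\left(B \right)} = 2 B \left(5 + B\right)$ ($b{\left(B \right)} = \left(5 + B\right) 2 B = 2 B \left(5 + B\right)$)
$P{\left(v,F \right)} = 6$ ($P{\left(v,F \right)} = \left(-3\right) \left(-2\right) = 6$)
$- 64 \left(32 + P{\left(1,b{\left(g \right)} \right)}\right) = - 64 \left(32 + 6\right) = \left(-64\right) 38 = -2432$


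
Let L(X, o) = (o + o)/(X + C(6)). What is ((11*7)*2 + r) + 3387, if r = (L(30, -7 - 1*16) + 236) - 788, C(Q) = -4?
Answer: 38834/13 ≈ 2987.2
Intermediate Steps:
L(X, o) = 2*o/(-4 + X) (L(X, o) = (o + o)/(X - 4) = (2*o)/(-4 + X) = 2*o/(-4 + X))
r = -7199/13 (r = (2*(-7 - 1*16)/(-4 + 30) + 236) - 788 = (2*(-7 - 16)/26 + 236) - 788 = (2*(-23)*(1/26) + 236) - 788 = (-23/13 + 236) - 788 = 3045/13 - 788 = -7199/13 ≈ -553.77)
((11*7)*2 + r) + 3387 = ((11*7)*2 - 7199/13) + 3387 = (77*2 - 7199/13) + 3387 = (154 - 7199/13) + 3387 = -5197/13 + 3387 = 38834/13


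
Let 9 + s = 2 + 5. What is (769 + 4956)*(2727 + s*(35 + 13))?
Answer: 15062475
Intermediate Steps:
s = -2 (s = -9 + (2 + 5) = -9 + 7 = -2)
(769 + 4956)*(2727 + s*(35 + 13)) = (769 + 4956)*(2727 - 2*(35 + 13)) = 5725*(2727 - 2*48) = 5725*(2727 - 96) = 5725*2631 = 15062475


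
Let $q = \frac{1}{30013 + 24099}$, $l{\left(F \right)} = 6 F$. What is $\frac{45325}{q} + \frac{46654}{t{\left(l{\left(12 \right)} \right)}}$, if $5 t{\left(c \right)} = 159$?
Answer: $\frac{389967830870}{159} \approx 2.4526 \cdot 10^{9}$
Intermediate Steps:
$t{\left(c \right)} = \frac{159}{5}$ ($t{\left(c \right)} = \frac{1}{5} \cdot 159 = \frac{159}{5}$)
$q = \frac{1}{54112} \approx 1.848 \cdot 10^{-5}$
$\frac{45325}{q} + \frac{46654}{t{\left(l{\left(12 \right)} \right)}} = 45325 \frac{1}{\frac{1}{54112}} + \frac{46654}{\frac{159}{5}} = 45325 \cdot 54112 + 46654 \cdot \frac{5}{159} = 2452626400 + \frac{233270}{159} = \frac{389967830870}{159}$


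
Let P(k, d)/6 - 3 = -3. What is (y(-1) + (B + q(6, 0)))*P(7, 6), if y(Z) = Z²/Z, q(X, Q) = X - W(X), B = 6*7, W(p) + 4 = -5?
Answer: 0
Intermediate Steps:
W(p) = -9 (W(p) = -4 - 5 = -9)
B = 42
P(k, d) = 0 (P(k, d) = 18 + 6*(-3) = 18 - 18 = 0)
q(X, Q) = 9 + X (q(X, Q) = X - 1*(-9) = X + 9 = 9 + X)
y(Z) = Z
(y(-1) + (B + q(6, 0)))*P(7, 6) = (-1 + (42 + (9 + 6)))*0 = (-1 + (42 + 15))*0 = (-1 + 57)*0 = 56*0 = 0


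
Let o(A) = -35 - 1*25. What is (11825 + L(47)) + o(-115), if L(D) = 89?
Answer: 11854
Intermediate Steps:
o(A) = -60 (o(A) = -35 - 25 = -60)
(11825 + L(47)) + o(-115) = (11825 + 89) - 60 = 11914 - 60 = 11854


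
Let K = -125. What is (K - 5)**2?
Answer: 16900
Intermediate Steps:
(K - 5)**2 = (-125 - 5)**2 = (-130)**2 = 16900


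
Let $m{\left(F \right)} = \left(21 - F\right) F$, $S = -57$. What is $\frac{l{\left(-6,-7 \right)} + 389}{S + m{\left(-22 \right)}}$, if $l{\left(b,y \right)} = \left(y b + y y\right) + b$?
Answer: $- \frac{474}{1003} \approx -0.47258$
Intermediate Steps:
$l{\left(b,y \right)} = b + y^{2} + b y$ ($l{\left(b,y \right)} = \left(b y + y^{2}\right) + b = \left(y^{2} + b y\right) + b = b + y^{2} + b y$)
$m{\left(F \right)} = F \left(21 - F\right)$
$\frac{l{\left(-6,-7 \right)} + 389}{S + m{\left(-22 \right)}} = \frac{\left(-6 + \left(-7\right)^{2} - -42\right) + 389}{-57 - 22 \left(21 - -22\right)} = \frac{\left(-6 + 49 + 42\right) + 389}{-57 - 22 \left(21 + 22\right)} = \frac{85 + 389}{-57 - 946} = \frac{474}{-57 - 946} = \frac{474}{-1003} = 474 \left(- \frac{1}{1003}\right) = - \frac{474}{1003}$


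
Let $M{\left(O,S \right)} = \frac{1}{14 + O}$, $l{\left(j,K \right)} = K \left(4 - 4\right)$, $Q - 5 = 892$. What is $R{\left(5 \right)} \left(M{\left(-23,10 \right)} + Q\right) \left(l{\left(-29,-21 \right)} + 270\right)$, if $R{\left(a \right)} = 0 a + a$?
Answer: $1210800$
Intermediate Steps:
$R{\left(a \right)} = a$ ($R{\left(a \right)} = 0 + a = a$)
$Q = 897$ ($Q = 5 + 892 = 897$)
$l{\left(j,K \right)} = 0$ ($l{\left(j,K \right)} = K 0 = 0$)
$R{\left(5 \right)} \left(M{\left(-23,10 \right)} + Q\right) \left(l{\left(-29,-21 \right)} + 270\right) = 5 \left(\frac{1}{14 - 23} + 897\right) \left(0 + 270\right) = 5 \left(\frac{1}{-9} + 897\right) 270 = 5 \left(- \frac{1}{9} + 897\right) 270 = 5 \cdot \frac{8072}{9} \cdot 270 = 5 \cdot 242160 = 1210800$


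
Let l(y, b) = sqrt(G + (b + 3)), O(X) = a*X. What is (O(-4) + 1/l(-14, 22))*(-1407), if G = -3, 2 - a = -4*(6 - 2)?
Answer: 101304 - 1407*sqrt(22)/22 ≈ 1.0100e+5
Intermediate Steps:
a = 18 (a = 2 - (-4)*(6 - 2) = 2 - (-4)*4 = 2 - 1*(-16) = 2 + 16 = 18)
O(X) = 18*X
l(y, b) = sqrt(b) (l(y, b) = sqrt(-3 + (b + 3)) = sqrt(-3 + (3 + b)) = sqrt(b))
(O(-4) + 1/l(-14, 22))*(-1407) = (18*(-4) + 1/(sqrt(22)))*(-1407) = (-72 + sqrt(22)/22)*(-1407) = 101304 - 1407*sqrt(22)/22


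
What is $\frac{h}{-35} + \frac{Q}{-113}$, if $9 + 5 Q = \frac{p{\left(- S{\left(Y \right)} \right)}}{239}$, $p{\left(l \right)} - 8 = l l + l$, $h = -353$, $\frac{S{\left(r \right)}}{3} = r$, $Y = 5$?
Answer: $\frac{9547002}{945245} \approx 10.1$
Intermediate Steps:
$S{\left(r \right)} = 3 r$
$p{\left(l \right)} = 8 + l + l^{2}$ ($p{\left(l \right)} = 8 + \left(l l + l\right) = 8 + \left(l^{2} + l\right) = 8 + \left(l + l^{2}\right) = 8 + l + l^{2}$)
$Q = - \frac{1933}{1195}$ ($Q = - \frac{9}{5} + \frac{\left(8 - 3 \cdot 5 + \left(- 3 \cdot 5\right)^{2}\right) \frac{1}{239}}{5} = - \frac{9}{5} + \frac{\left(8 - 15 + \left(\left(-1\right) 15\right)^{2}\right) \frac{1}{239}}{5} = - \frac{9}{5} + \frac{\left(8 - 15 + \left(-15\right)^{2}\right) \frac{1}{239}}{5} = - \frac{9}{5} + \frac{\left(8 - 15 + 225\right) \frac{1}{239}}{5} = - \frac{9}{5} + \frac{218 \cdot \frac{1}{239}}{5} = - \frac{9}{5} + \frac{1}{5} \cdot \frac{218}{239} = - \frac{9}{5} + \frac{218}{1195} = - \frac{1933}{1195} \approx -1.6176$)
$\frac{h}{-35} + \frac{Q}{-113} = - \frac{353}{-35} - \frac{1933}{1195 \left(-113\right)} = \left(-353\right) \left(- \frac{1}{35}\right) - - \frac{1933}{135035} = \frac{353}{35} + \frac{1933}{135035} = \frac{9547002}{945245}$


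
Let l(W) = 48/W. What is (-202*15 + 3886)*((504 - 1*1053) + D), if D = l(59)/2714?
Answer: -37625105928/80063 ≈ -4.6994e+5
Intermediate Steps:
D = 24/80063 (D = (48/59)/2714 = (48*(1/59))*(1/2714) = (48/59)*(1/2714) = 24/80063 ≈ 0.00029976)
(-202*15 + 3886)*((504 - 1*1053) + D) = (-202*15 + 3886)*((504 - 1*1053) + 24/80063) = (-3030 + 3886)*((504 - 1053) + 24/80063) = 856*(-549 + 24/80063) = 856*(-43954563/80063) = -37625105928/80063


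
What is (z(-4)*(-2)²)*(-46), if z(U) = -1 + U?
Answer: 920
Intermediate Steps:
(z(-4)*(-2)²)*(-46) = ((-1 - 4)*(-2)²)*(-46) = -5*4*(-46) = -20*(-46) = 920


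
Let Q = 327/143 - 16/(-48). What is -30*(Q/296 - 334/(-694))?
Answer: -26995445/1835977 ≈ -14.704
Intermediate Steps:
Q = 1124/429 (Q = 327*(1/143) - 16*(-1/48) = 327/143 + ⅓ = 1124/429 ≈ 2.6200)
-30*(Q/296 - 334/(-694)) = -30*((1124/429)/296 - 334/(-694)) = -30*((1124/429)*(1/296) - 334*(-1/694)) = -30*(281/31746 + 167/347) = -30*5399089/11015862 = -26995445/1835977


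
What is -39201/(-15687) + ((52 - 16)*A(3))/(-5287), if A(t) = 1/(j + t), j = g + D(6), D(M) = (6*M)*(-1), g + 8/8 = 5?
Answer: 2003659885/801725967 ≈ 2.4992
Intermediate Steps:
g = 4 (g = -1 + 5 = 4)
D(M) = -6*M
j = -32 (j = 4 - 6*6 = 4 - 36 = -32)
A(t) = 1/(-32 + t)
-39201/(-15687) + ((52 - 16)*A(3))/(-5287) = -39201/(-15687) + ((52 - 16)/(-32 + 3))/(-5287) = -39201*(-1/15687) + (36/(-29))*(-1/5287) = 13067/5229 + (36*(-1/29))*(-1/5287) = 13067/5229 - 36/29*(-1/5287) = 13067/5229 + 36/153323 = 2003659885/801725967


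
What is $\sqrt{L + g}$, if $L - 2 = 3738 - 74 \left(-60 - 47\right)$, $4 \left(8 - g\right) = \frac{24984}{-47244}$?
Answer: $\frac{5 \sqrt{28931950010}}{7874} \approx 108.01$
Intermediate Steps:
$g = \frac{64033}{7874}$ ($g = 8 - \frac{24984 \frac{1}{-47244}}{4} = 8 - \frac{24984 \left(- \frac{1}{47244}\right)}{4} = 8 - - \frac{1041}{7874} = 8 + \frac{1041}{7874} = \frac{64033}{7874} \approx 8.1322$)
$L = 11658$ ($L = 2 - \left(-3738 + 74 \left(-60 - 47\right)\right) = 2 - \left(-3738 + 74 \left(-107\right)\right) = 2 + \left(3738 - -7918\right) = 2 + \left(3738 + 7918\right) = 2 + 11656 = 11658$)
$\sqrt{L + g} = \sqrt{11658 + \frac{64033}{7874}} = \sqrt{\frac{91859125}{7874}} = \frac{5 \sqrt{28931950010}}{7874}$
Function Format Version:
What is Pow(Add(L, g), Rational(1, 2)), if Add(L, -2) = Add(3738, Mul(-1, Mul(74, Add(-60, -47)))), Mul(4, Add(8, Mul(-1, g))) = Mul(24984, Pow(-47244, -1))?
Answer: Mul(Rational(5, 7874), Pow(28931950010, Rational(1, 2))) ≈ 108.01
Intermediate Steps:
g = Rational(64033, 7874) (g = Add(8, Mul(Rational(-1, 4), Mul(24984, Pow(-47244, -1)))) = Add(8, Mul(Rational(-1, 4), Mul(24984, Rational(-1, 47244)))) = Add(8, Mul(Rational(-1, 4), Rational(-2082, 3937))) = Add(8, Rational(1041, 7874)) = Rational(64033, 7874) ≈ 8.1322)
L = 11658 (L = Add(2, Add(3738, Mul(-1, Mul(74, Add(-60, -47))))) = Add(2, Add(3738, Mul(-1, Mul(74, -107)))) = Add(2, Add(3738, Mul(-1, -7918))) = Add(2, Add(3738, 7918)) = Add(2, 11656) = 11658)
Pow(Add(L, g), Rational(1, 2)) = Pow(Add(11658, Rational(64033, 7874)), Rational(1, 2)) = Pow(Rational(91859125, 7874), Rational(1, 2)) = Mul(Rational(5, 7874), Pow(28931950010, Rational(1, 2)))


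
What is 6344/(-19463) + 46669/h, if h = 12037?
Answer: 831956019/234276131 ≈ 3.5512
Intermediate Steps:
6344/(-19463) + 46669/h = 6344/(-19463) + 46669/12037 = 6344*(-1/19463) + 46669*(1/12037) = -6344/19463 + 46669/12037 = 831956019/234276131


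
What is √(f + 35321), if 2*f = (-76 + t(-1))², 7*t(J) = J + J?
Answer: √1873307/7 ≈ 195.53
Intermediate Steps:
t(J) = 2*J/7 (t(J) = (J + J)/7 = (2*J)/7 = 2*J/7)
f = 142578/49 (f = (-76 + (2/7)*(-1))²/2 = (-76 - 2/7)²/2 = (-534/7)²/2 = (½)*(285156/49) = 142578/49 ≈ 2909.8)
√(f + 35321) = √(142578/49 + 35321) = √(1873307/49) = √1873307/7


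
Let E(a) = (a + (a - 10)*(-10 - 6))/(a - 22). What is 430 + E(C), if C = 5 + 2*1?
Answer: 1279/3 ≈ 426.33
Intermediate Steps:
C = 7 (C = 5 + 2 = 7)
E(a) = (160 - 15*a)/(-22 + a) (E(a) = (a + (-10 + a)*(-16))/(-22 + a) = (a + (160 - 16*a))/(-22 + a) = (160 - 15*a)/(-22 + a))
430 + E(C) = 430 + 5*(32 - 3*7)/(-22 + 7) = 430 + 5*(32 - 21)/(-15) = 430 + 5*(-1/15)*11 = 430 - 11/3 = 1279/3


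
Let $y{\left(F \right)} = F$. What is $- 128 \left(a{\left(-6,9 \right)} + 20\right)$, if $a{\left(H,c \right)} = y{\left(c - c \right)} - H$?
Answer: $-3328$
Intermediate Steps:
$a{\left(H,c \right)} = - H$ ($a{\left(H,c \right)} = \left(c - c\right) - H = 0 - H = - H$)
$- 128 \left(a{\left(-6,9 \right)} + 20\right) = - 128 \left(\left(-1\right) \left(-6\right) + 20\right) = - 128 \left(6 + 20\right) = \left(-128\right) 26 = -3328$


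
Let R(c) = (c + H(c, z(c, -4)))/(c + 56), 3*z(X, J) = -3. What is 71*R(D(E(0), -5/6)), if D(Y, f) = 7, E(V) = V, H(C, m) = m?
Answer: 142/21 ≈ 6.7619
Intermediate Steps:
z(X, J) = -1 (z(X, J) = (⅓)*(-3) = -1)
R(c) = (-1 + c)/(56 + c) (R(c) = (c - 1)/(c + 56) = (-1 + c)/(56 + c))
71*R(D(E(0), -5/6)) = 71*((-1 + 7)/(56 + 7)) = 71*(6/63) = 71*((1/63)*6) = 71*(2/21) = 142/21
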